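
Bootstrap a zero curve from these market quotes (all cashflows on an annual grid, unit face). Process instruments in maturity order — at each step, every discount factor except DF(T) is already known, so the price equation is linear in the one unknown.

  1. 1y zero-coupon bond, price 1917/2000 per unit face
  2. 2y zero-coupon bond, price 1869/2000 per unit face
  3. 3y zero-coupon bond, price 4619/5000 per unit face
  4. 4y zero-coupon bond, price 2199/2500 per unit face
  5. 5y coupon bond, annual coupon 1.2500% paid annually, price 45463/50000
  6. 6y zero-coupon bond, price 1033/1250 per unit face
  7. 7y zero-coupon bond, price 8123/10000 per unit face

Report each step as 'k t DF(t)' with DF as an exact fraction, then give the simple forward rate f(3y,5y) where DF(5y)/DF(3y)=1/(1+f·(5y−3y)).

1 1 1917/2000
2 2 1869/2000
3 3 4619/5000
4 4 2199/2500
5 5 2131/2500
6 6 1033/1250
7 7 8123/10000
f(3y,5y) = ((4619/5000)/(2131/2500) − 1)/(2) = 357/8524 ≈ 4.1882%

step 1 [1y] zero: DF = P = 1917/2000 ≈ 0.958500
step 2 [2y] zero: DF = P = 1869/2000 ≈ 0.934500
step 3 [3y] zero: DF = P = 4619/5000 ≈ 0.923800
step 4 [4y] zero: DF = P = 2199/2500 ≈ 0.879600
step 5 [5y] bond c/1=1/80: DF=(45463/50000 − 1/80·(0.958500+0.934500+0.923800+0.879600))/(1+1/80) = 2131/2500 ≈ 0.852400
step 6 [6y] zero: DF = P = 1033/1250 ≈ 0.826400
step 7 [7y] zero: DF = P = 8123/10000 ≈ 0.812300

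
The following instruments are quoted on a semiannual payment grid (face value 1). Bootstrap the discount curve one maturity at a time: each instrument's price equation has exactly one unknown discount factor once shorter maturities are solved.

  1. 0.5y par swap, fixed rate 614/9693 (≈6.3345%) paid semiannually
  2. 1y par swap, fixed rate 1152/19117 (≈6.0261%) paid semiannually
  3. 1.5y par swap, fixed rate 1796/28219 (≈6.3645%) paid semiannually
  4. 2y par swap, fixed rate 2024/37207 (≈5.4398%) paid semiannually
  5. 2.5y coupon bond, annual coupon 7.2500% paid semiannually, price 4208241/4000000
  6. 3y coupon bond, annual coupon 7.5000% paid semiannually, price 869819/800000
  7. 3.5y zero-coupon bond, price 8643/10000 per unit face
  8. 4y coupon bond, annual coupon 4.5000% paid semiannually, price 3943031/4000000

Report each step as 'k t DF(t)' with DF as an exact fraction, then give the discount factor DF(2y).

1 1/2 9693/10000
2 1 589/625
3 3/2 4551/5000
4 2 2247/2500
5 5/2 8851/10000
6 3 1763/2000
7 7/2 8643/10000
8 4 8243/10000
DF(2y) = 2247/2500 ≈ 0.898800

step 1 [0.5y] swap r/2=307/9693: DF=(1 − 307/9693·(0))/(1+307/9693) = 9693/10000 ≈ 0.969300
step 2 [1y] swap r/2=576/19117: DF=(1 − 576/19117·(0.969300))/(1+576/19117) = 589/625 ≈ 0.942400
step 3 [1.5y] swap r/2=898/28219: DF=(1 − 898/28219·(0.969300+0.942400))/(1+898/28219) = 4551/5000 ≈ 0.910200
step 4 [2y] swap r/2=1012/37207: DF=(1 − 1012/37207·(0.969300+0.942400+0.910200))/(1+1012/37207) = 2247/2500 ≈ 0.898800
step 5 [2.5y] bond c/2=29/800: DF=(4208241/4000000 − 29/800·(0.969300+0.942400+0.910200+0.898800))/(1+29/800) = 8851/10000 ≈ 0.885100
step 6 [3y] bond c/2=3/80: DF=(869819/800000 − 3/80·(0.969300+0.942400+0.910200+0.898800+0.885100))/(1+3/80) = 1763/2000 ≈ 0.881500
step 7 [3.5y] zero: DF = P = 8643/10000 ≈ 0.864300
step 8 [4y] bond c/2=9/400: DF=(3943031/4000000 − 9/400·(0.969300+0.942400+0.910200+0.898800+0.885100+0.881500+0.864300))/(1+9/400) = 8243/10000 ≈ 0.824300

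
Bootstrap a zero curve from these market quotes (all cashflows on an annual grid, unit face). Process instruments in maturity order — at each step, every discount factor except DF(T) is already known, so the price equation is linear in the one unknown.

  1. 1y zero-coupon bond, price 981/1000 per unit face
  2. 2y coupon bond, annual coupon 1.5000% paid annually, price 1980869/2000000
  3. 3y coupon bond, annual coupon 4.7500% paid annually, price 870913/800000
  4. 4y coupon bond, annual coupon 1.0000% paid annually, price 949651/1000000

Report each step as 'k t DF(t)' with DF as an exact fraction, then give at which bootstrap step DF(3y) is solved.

step 1 [1y] zero: DF = P = 981/1000 ≈ 0.981000
step 2 [2y] bond c/1=3/200: DF=(1980869/2000000 − 3/200·(0.981000))/(1+3/200) = 9613/10000 ≈ 0.961300
step 3 [3y] bond c/1=19/400: DF=(870913/800000 − 19/400·(0.981000+0.961300))/(1+19/400) = 1189/1250 ≈ 0.951200
step 4 [4y] bond c/1=1/100: DF=(949651/1000000 − 1/100·(0.981000+0.961300+0.951200))/(1+1/100) = 2279/2500 ≈ 0.911600

1 1 981/1000
2 2 9613/10000
3 3 1189/1250
4 4 2279/2500
DF(3y) is solved at step 3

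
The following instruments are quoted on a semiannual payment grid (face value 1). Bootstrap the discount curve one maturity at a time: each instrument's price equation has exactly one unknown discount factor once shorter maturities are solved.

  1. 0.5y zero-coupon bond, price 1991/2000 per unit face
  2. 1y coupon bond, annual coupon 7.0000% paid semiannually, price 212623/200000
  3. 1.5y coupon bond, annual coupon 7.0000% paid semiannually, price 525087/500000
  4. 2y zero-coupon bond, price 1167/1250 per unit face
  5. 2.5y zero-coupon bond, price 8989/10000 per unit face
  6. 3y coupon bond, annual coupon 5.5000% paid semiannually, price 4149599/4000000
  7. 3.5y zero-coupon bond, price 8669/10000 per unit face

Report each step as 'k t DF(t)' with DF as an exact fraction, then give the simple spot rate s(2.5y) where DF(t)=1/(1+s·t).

1 1/2 1991/2000
2 1 1987/2000
3 3/2 4737/5000
4 2 1167/1250
5 5/2 8989/10000
6 3 441/500
7 7/2 8669/10000
s(2.5y) = (1/(8989/10000) − 1)/(5/2) = 2022/44945 ≈ 4.4988%

step 1 [0.5y] zero: DF = P = 1991/2000 ≈ 0.995500
step 2 [1y] bond c/2=7/200: DF=(212623/200000 − 7/200·(0.995500))/(1+7/200) = 1987/2000 ≈ 0.993500
step 3 [1.5y] bond c/2=7/200: DF=(525087/500000 − 7/200·(0.995500+0.993500))/(1+7/200) = 4737/5000 ≈ 0.947400
step 4 [2y] zero: DF = P = 1167/1250 ≈ 0.933600
step 5 [2.5y] zero: DF = P = 8989/10000 ≈ 0.898900
step 6 [3y] bond c/2=11/400: DF=(4149599/4000000 − 11/400·(0.995500+0.993500+0.947400+0.933600+0.898900))/(1+11/400) = 441/500 ≈ 0.882000
step 7 [3.5y] zero: DF = P = 8669/10000 ≈ 0.866900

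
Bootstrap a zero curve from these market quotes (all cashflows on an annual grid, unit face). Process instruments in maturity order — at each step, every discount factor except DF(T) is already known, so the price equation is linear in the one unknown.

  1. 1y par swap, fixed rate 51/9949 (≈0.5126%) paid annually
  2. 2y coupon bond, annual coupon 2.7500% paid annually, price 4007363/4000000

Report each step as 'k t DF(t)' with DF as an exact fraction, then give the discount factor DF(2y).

1 1 9949/10000
2 2 2371/2500
DF(2y) = 2371/2500 ≈ 0.948400

step 1 [1y] swap r/1=51/9949: DF=(1 − 51/9949·(0))/(1+51/9949) = 9949/10000 ≈ 0.994900
step 2 [2y] bond c/1=11/400: DF=(4007363/4000000 − 11/400·(0.994900))/(1+11/400) = 2371/2500 ≈ 0.948400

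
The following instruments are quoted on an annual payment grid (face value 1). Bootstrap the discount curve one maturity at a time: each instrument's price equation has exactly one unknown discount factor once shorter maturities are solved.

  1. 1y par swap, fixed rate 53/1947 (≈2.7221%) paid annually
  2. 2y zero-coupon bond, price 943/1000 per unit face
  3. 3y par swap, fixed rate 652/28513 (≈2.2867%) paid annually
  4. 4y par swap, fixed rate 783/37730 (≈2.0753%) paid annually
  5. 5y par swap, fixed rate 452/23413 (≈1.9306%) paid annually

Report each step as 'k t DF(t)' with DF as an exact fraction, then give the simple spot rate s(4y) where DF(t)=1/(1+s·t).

step 1 [1y] swap r/1=53/1947: DF=(1 − 53/1947·(0))/(1+53/1947) = 1947/2000 ≈ 0.973500
step 2 [2y] zero: DF = P = 943/1000 ≈ 0.943000
step 3 [3y] swap r/1=652/28513: DF=(1 − 652/28513·(0.973500+0.943000))/(1+652/28513) = 2337/2500 ≈ 0.934800
step 4 [4y] swap r/1=783/37730: DF=(1 − 783/37730·(0.973500+0.943000+0.934800))/(1+783/37730) = 9217/10000 ≈ 0.921700
step 5 [5y] swap r/1=452/23413: DF=(1 − 452/23413·(0.973500+0.943000+0.934800+0.921700))/(1+452/23413) = 1137/1250 ≈ 0.909600

1 1 1947/2000
2 2 943/1000
3 3 2337/2500
4 4 9217/10000
5 5 1137/1250
s(4y) = (1/(9217/10000) − 1)/(4) = 783/36868 ≈ 2.1238%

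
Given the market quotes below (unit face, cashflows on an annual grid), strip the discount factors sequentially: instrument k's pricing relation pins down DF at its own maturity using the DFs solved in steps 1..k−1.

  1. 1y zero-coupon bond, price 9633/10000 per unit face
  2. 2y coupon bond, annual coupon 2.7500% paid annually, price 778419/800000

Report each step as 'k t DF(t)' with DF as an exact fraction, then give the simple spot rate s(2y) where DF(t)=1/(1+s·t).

1 1 9633/10000
2 2 2303/2500
s(2y) = (1/(2303/2500) − 1)/(2) = 197/4606 ≈ 4.2770%

step 1 [1y] zero: DF = P = 9633/10000 ≈ 0.963300
step 2 [2y] bond c/1=11/400: DF=(778419/800000 − 11/400·(0.963300))/(1+11/400) = 2303/2500 ≈ 0.921200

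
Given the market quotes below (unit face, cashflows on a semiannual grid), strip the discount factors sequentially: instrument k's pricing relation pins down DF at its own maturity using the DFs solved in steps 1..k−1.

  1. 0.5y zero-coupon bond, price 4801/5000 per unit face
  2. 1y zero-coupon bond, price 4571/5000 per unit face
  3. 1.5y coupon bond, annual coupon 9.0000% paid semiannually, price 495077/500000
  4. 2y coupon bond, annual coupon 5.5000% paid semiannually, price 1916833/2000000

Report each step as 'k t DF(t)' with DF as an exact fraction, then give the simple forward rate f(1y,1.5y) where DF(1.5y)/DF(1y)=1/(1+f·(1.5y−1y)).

1 1/2 4801/5000
2 1 4571/5000
3 3/2 2167/2500
4 2 4297/5000
f(1y,1.5y) = ((4571/5000)/(2167/2500) − 1)/(1/2) = 237/2167 ≈ 10.9368%

step 1 [0.5y] zero: DF = P = 4801/5000 ≈ 0.960200
step 2 [1y] zero: DF = P = 4571/5000 ≈ 0.914200
step 3 [1.5y] bond c/2=9/200: DF=(495077/500000 − 9/200·(0.960200+0.914200))/(1+9/200) = 2167/2500 ≈ 0.866800
step 4 [2y] bond c/2=11/400: DF=(1916833/2000000 − 11/400·(0.960200+0.914200+0.866800))/(1+11/400) = 4297/5000 ≈ 0.859400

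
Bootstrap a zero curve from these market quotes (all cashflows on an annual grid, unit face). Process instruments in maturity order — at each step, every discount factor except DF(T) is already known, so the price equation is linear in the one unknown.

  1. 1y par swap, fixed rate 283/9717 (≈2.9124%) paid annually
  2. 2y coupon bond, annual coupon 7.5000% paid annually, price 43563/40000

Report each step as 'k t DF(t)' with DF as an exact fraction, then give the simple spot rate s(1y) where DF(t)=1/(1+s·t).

step 1 [1y] swap r/1=283/9717: DF=(1 − 283/9717·(0))/(1+283/9717) = 9717/10000 ≈ 0.971700
step 2 [2y] bond c/1=3/40: DF=(43563/40000 − 3/40·(0.971700))/(1+3/40) = 9453/10000 ≈ 0.945300

1 1 9717/10000
2 2 9453/10000
s(1y) = (1/(9717/10000) − 1)/(1) = 283/9717 ≈ 2.9124%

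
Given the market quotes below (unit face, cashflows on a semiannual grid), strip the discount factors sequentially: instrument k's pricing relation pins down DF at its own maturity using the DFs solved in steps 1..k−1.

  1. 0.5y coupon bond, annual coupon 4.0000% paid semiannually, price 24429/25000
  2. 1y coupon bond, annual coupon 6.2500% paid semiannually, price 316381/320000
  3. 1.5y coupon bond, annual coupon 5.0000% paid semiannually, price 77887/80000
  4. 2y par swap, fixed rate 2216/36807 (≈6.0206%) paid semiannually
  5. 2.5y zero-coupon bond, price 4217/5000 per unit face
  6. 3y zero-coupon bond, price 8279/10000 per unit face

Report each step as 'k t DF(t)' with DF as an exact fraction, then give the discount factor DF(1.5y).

step 1 [0.5y] bond c/2=1/50: DF=(24429/25000 − 1/50·(0))/(1+1/50) = 479/500 ≈ 0.958000
step 2 [1y] bond c/2=1/32: DF=(316381/320000 − 1/32·(0.958000))/(1+1/32) = 9297/10000 ≈ 0.929700
step 3 [1.5y] bond c/2=1/40: DF=(77887/80000 − 1/40·(0.958000+0.929700))/(1+1/40) = 4519/5000 ≈ 0.903800
step 4 [2y] swap r/2=1108/36807: DF=(1 − 1108/36807·(0.958000+0.929700+0.903800))/(1+1108/36807) = 2223/2500 ≈ 0.889200
step 5 [2.5y] zero: DF = P = 4217/5000 ≈ 0.843400
step 6 [3y] zero: DF = P = 8279/10000 ≈ 0.827900

1 1/2 479/500
2 1 9297/10000
3 3/2 4519/5000
4 2 2223/2500
5 5/2 4217/5000
6 3 8279/10000
DF(1.5y) = 4519/5000 ≈ 0.903800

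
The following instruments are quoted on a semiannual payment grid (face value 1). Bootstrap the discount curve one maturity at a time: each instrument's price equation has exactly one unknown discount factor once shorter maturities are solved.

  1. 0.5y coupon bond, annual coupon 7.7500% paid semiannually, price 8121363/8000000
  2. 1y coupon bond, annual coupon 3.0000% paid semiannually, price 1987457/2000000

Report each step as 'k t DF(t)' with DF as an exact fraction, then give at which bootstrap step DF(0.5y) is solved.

step 1 [0.5y] bond c/2=31/800: DF=(8121363/8000000 − 31/800·(0))/(1+31/800) = 9773/10000 ≈ 0.977300
step 2 [1y] bond c/2=3/200: DF=(1987457/2000000 − 3/200·(0.977300))/(1+3/200) = 4823/5000 ≈ 0.964600

1 1/2 9773/10000
2 1 4823/5000
DF(0.5y) is solved at step 1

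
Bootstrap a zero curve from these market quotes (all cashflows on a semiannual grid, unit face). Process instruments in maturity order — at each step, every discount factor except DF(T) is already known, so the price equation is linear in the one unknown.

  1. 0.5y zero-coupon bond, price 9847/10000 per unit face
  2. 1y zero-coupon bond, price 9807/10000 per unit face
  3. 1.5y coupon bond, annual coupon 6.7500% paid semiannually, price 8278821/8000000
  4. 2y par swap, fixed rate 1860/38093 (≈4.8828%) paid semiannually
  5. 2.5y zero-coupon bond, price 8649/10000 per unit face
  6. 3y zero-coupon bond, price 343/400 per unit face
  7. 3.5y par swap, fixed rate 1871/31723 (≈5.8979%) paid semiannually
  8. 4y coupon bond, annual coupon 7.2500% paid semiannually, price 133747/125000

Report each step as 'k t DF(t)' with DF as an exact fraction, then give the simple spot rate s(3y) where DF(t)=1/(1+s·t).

1 1/2 9847/10000
2 1 9807/10000
3 3/2 9369/10000
4 2 907/1000
5 5/2 8649/10000
6 3 343/400
7 7/2 8129/10000
8 4 4053/5000
s(3y) = (1/(343/400) − 1)/(3) = 19/343 ≈ 5.5394%

step 1 [0.5y] zero: DF = P = 9847/10000 ≈ 0.984700
step 2 [1y] zero: DF = P = 9807/10000 ≈ 0.980700
step 3 [1.5y] bond c/2=27/800: DF=(8278821/8000000 − 27/800·(0.984700+0.980700))/(1+27/800) = 9369/10000 ≈ 0.936900
step 4 [2y] swap r/2=930/38093: DF=(1 − 930/38093·(0.984700+0.980700+0.936900))/(1+930/38093) = 907/1000 ≈ 0.907000
step 5 [2.5y] zero: DF = P = 8649/10000 ≈ 0.864900
step 6 [3y] zero: DF = P = 343/400 ≈ 0.857500
step 7 [3.5y] swap r/2=1871/63446: DF=(1 − 1871/63446·(0.984700+0.980700+0.936900+0.907000+0.864900+0.857500))/(1+1871/63446) = 8129/10000 ≈ 0.812900
step 8 [4y] bond c/2=29/800: DF=(133747/125000 − 29/800·(0.984700+0.980700+0.936900+0.907000+0.864900+0.857500+0.812900))/(1+29/800) = 4053/5000 ≈ 0.810600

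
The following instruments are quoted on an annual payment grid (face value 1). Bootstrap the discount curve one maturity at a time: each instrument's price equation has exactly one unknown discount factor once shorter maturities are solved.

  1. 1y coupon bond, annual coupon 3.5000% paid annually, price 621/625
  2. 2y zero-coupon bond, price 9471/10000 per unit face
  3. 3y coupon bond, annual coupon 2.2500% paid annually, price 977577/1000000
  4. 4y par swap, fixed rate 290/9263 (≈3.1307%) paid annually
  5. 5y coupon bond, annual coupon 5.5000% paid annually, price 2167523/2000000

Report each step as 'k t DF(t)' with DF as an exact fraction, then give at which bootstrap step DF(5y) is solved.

1 1 24/25
2 2 9471/10000
3 3 9141/10000
4 4 221/250
5 5 8341/10000
DF(5y) is solved at step 5

step 1 [1y] bond c/1=7/200: DF=(621/625 − 7/200·(0))/(1+7/200) = 24/25 ≈ 0.960000
step 2 [2y] zero: DF = P = 9471/10000 ≈ 0.947100
step 3 [3y] bond c/1=9/400: DF=(977577/1000000 − 9/400·(0.960000+0.947100))/(1+9/400) = 9141/10000 ≈ 0.914100
step 4 [4y] swap r/1=290/9263: DF=(1 − 290/9263·(0.960000+0.947100+0.914100))/(1+290/9263) = 221/250 ≈ 0.884000
step 5 [5y] bond c/1=11/200: DF=(2167523/2000000 − 11/200·(0.960000+0.947100+0.914100+0.884000))/(1+11/200) = 8341/10000 ≈ 0.834100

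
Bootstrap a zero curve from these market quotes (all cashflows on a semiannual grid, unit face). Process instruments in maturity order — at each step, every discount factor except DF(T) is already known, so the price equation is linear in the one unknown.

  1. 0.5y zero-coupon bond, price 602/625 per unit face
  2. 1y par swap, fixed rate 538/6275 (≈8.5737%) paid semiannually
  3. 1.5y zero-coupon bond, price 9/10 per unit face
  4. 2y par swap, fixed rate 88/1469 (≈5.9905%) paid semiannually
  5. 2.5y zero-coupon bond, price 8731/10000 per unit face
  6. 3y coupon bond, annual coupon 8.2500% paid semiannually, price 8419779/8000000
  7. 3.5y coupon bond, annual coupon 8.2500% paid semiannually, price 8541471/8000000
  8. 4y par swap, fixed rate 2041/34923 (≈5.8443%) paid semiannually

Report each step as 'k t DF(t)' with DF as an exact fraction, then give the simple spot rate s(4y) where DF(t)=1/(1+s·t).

step 1 [0.5y] zero: DF = P = 602/625 ≈ 0.963200
step 2 [1y] swap r/2=269/6275: DF=(1 − 269/6275·(0.963200))/(1+269/6275) = 9193/10000 ≈ 0.919300
step 3 [1.5y] zero: DF = P = 9/10 ≈ 0.900000
step 4 [2y] swap r/2=44/1469: DF=(1 − 44/1469·(0.963200+0.919300+0.900000))/(1+44/1469) = 89/100 ≈ 0.890000
step 5 [2.5y] zero: DF = P = 8731/10000 ≈ 0.873100
step 6 [3y] bond c/2=33/800: DF=(8419779/8000000 − 33/800·(0.963200+0.919300+0.900000+0.890000+0.873100))/(1+33/800) = 8307/10000 ≈ 0.830700
step 7 [3.5y] bond c/2=33/800: DF=(8541471/8000000 − 33/800·(0.963200+0.919300+0.900000+0.890000+0.873100+0.830700))/(1+33/800) = 2031/2500 ≈ 0.812400
step 8 [4y] swap r/2=2041/69846: DF=(1 − 2041/69846·(0.963200+0.919300+0.900000+0.890000+0.873100+0.830700+0.812400))/(1+2041/69846) = 7959/10000 ≈ 0.795900

1 1/2 602/625
2 1 9193/10000
3 3/2 9/10
4 2 89/100
5 5/2 8731/10000
6 3 8307/10000
7 7/2 2031/2500
8 4 7959/10000
s(4y) = (1/(7959/10000) − 1)/(4) = 2041/31836 ≈ 6.4110%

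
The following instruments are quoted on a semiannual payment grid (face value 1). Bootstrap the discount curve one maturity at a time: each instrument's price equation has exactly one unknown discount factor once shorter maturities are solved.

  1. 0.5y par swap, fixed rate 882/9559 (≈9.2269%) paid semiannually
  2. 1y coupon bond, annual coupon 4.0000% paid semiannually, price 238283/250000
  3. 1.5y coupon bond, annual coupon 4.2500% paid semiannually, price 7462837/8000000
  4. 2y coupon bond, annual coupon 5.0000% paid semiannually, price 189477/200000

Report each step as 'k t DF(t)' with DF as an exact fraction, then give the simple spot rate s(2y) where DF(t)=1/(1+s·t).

step 1 [0.5y] swap r/2=441/9559: DF=(1 − 441/9559·(0))/(1+441/9559) = 9559/10000 ≈ 0.955900
step 2 [1y] bond c/2=1/50: DF=(238283/250000 − 1/50·(0.955900))/(1+1/50) = 9157/10000 ≈ 0.915700
step 3 [1.5y] bond c/2=17/800: DF=(7462837/8000000 − 17/800·(0.955900+0.915700))/(1+17/800) = 1749/2000 ≈ 0.874500
step 4 [2y] bond c/2=1/40: DF=(189477/200000 − 1/40·(0.955900+0.915700+0.874500))/(1+1/40) = 8573/10000 ≈ 0.857300

1 1/2 9559/10000
2 1 9157/10000
3 3/2 1749/2000
4 2 8573/10000
s(2y) = (1/(8573/10000) − 1)/(2) = 1427/17146 ≈ 8.3226%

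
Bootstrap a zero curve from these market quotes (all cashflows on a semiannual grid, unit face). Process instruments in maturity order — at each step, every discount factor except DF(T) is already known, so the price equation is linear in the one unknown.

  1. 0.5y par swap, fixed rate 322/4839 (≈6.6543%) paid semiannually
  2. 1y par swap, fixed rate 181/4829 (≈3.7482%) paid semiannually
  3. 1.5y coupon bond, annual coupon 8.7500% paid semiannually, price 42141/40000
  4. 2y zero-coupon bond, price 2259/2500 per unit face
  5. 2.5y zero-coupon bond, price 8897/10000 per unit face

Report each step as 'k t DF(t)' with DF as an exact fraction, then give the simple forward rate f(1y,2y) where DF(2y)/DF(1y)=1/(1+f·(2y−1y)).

step 1 [0.5y] swap r/2=161/4839: DF=(1 − 161/4839·(0))/(1+161/4839) = 4839/5000 ≈ 0.967800
step 2 [1y] swap r/2=181/9658: DF=(1 − 181/9658·(0.967800))/(1+181/9658) = 4819/5000 ≈ 0.963800
step 3 [1.5y] bond c/2=7/160: DF=(42141/40000 − 7/160·(0.967800+0.963800))/(1+7/160) = 2321/2500 ≈ 0.928400
step 4 [2y] zero: DF = P = 2259/2500 ≈ 0.903600
step 5 [2.5y] zero: DF = P = 8897/10000 ≈ 0.889700

1 1/2 4839/5000
2 1 4819/5000
3 3/2 2321/2500
4 2 2259/2500
5 5/2 8897/10000
f(1y,2y) = ((4819/5000)/(2259/2500) − 1)/(1) = 301/4518 ≈ 6.6622%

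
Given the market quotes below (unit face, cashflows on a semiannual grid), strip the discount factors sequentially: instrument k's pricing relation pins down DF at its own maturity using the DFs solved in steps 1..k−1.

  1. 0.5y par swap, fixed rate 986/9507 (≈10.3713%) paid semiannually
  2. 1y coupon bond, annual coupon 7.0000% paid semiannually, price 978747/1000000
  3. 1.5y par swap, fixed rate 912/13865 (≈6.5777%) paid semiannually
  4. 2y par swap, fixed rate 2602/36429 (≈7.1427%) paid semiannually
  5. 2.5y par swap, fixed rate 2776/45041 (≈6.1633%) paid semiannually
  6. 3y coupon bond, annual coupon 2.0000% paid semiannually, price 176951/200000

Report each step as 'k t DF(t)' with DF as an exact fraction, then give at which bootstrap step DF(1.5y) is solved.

step 1 [0.5y] swap r/2=493/9507: DF=(1 − 493/9507·(0))/(1+493/9507) = 9507/10000 ≈ 0.950700
step 2 [1y] bond c/2=7/200: DF=(978747/1000000 − 7/200·(0.950700))/(1+7/200) = 1827/2000 ≈ 0.913500
step 3 [1.5y] swap r/2=456/13865: DF=(1 − 456/13865·(0.950700+0.913500))/(1+456/13865) = 568/625 ≈ 0.908800
step 4 [2y] swap r/2=1301/36429: DF=(1 − 1301/36429·(0.950700+0.913500+0.908800))/(1+1301/36429) = 8699/10000 ≈ 0.869900
step 5 [2.5y] swap r/2=1388/45041: DF=(1 − 1388/45041·(0.950700+0.913500+0.908800+0.869900))/(1+1388/45041) = 2153/2500 ≈ 0.861200
step 6 [3y] bond c/2=1/100: DF=(176951/200000 − 1/100·(0.950700+0.913500+0.908800+0.869900+0.861200))/(1+1/100) = 4157/5000 ≈ 0.831400

1 1/2 9507/10000
2 1 1827/2000
3 3/2 568/625
4 2 8699/10000
5 5/2 2153/2500
6 3 4157/5000
DF(1.5y) is solved at step 3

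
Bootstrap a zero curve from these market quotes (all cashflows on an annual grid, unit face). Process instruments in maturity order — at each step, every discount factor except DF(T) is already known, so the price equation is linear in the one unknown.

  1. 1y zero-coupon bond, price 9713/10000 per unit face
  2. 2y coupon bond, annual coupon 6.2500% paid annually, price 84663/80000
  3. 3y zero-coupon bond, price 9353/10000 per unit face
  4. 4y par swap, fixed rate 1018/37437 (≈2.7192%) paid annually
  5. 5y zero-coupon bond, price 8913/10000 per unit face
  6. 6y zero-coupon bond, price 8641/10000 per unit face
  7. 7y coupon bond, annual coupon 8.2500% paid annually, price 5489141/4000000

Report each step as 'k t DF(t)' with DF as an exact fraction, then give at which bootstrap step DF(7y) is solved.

step 1 [1y] zero: DF = P = 9713/10000 ≈ 0.971300
step 2 [2y] bond c/1=1/16: DF=(84663/80000 − 1/16·(0.971300))/(1+1/16) = 9389/10000 ≈ 0.938900
step 3 [3y] zero: DF = P = 9353/10000 ≈ 0.935300
step 4 [4y] swap r/1=1018/37437: DF=(1 − 1018/37437·(0.971300+0.938900+0.935300))/(1+1018/37437) = 4491/5000 ≈ 0.898200
step 5 [5y] zero: DF = P = 8913/10000 ≈ 0.891300
step 6 [6y] zero: DF = P = 8641/10000 ≈ 0.864100
step 7 [7y] bond c/1=33/400: DF=(5489141/4000000 − 33/400·(0.971300+0.938900+0.935300+0.898200+0.891300+0.864100))/(1+33/400) = 4243/5000 ≈ 0.848600

1 1 9713/10000
2 2 9389/10000
3 3 9353/10000
4 4 4491/5000
5 5 8913/10000
6 6 8641/10000
7 7 4243/5000
DF(7y) is solved at step 7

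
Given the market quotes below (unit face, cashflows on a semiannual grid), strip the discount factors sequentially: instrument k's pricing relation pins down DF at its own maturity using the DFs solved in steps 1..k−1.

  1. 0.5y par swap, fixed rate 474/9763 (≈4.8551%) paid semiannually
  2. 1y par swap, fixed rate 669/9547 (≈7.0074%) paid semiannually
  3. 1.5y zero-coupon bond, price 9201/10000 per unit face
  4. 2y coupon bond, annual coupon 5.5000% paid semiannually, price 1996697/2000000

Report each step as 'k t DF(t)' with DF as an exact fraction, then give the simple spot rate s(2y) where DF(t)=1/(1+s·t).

1 1/2 9763/10000
2 1 9331/10000
3 3/2 9201/10000
4 2 8959/10000
s(2y) = (1/(8959/10000) − 1)/(2) = 1041/17918 ≈ 5.8098%

step 1 [0.5y] swap r/2=237/9763: DF=(1 − 237/9763·(0))/(1+237/9763) = 9763/10000 ≈ 0.976300
step 2 [1y] swap r/2=669/19094: DF=(1 − 669/19094·(0.976300))/(1+669/19094) = 9331/10000 ≈ 0.933100
step 3 [1.5y] zero: DF = P = 9201/10000 ≈ 0.920100
step 4 [2y] bond c/2=11/400: DF=(1996697/2000000 − 11/400·(0.976300+0.933100+0.920100))/(1+11/400) = 8959/10000 ≈ 0.895900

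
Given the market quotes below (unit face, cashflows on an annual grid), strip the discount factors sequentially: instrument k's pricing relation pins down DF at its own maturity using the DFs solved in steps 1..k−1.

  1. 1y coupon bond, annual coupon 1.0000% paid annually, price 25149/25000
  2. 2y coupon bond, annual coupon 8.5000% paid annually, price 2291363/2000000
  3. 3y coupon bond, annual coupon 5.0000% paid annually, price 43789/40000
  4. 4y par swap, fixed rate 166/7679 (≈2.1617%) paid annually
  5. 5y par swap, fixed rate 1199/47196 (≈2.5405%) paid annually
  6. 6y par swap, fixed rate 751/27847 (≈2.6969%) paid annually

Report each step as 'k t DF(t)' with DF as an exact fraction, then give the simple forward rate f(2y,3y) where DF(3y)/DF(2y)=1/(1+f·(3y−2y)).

step 1 [1y] bond c/1=1/100: DF=(25149/25000 − 1/100·(0))/(1+1/100) = 249/250 ≈ 0.996000
step 2 [2y] bond c/1=17/200: DF=(2291363/2000000 − 17/200·(0.996000))/(1+17/200) = 9779/10000 ≈ 0.977900
step 3 [3y] bond c/1=1/20: DF=(43789/40000 − 1/20·(0.996000+0.977900))/(1+1/20) = 4743/5000 ≈ 0.948600
step 4 [4y] swap r/1=166/7679: DF=(1 − 166/7679·(0.996000+0.977900+0.948600))/(1+166/7679) = 917/1000 ≈ 0.917000
step 5 [5y] swap r/1=1199/47196: DF=(1 − 1199/47196·(0.996000+0.977900+0.948600+0.917000))/(1+1199/47196) = 8801/10000 ≈ 0.880100
step 6 [6y] swap r/1=751/27847: DF=(1 − 751/27847·(0.996000+0.977900+0.948600+0.917000+0.880100))/(1+751/27847) = 4249/5000 ≈ 0.849800

1 1 249/250
2 2 9779/10000
3 3 4743/5000
4 4 917/1000
5 5 8801/10000
6 6 4249/5000
f(2y,3y) = ((9779/10000)/(4743/5000) − 1)/(1) = 293/9486 ≈ 3.0888%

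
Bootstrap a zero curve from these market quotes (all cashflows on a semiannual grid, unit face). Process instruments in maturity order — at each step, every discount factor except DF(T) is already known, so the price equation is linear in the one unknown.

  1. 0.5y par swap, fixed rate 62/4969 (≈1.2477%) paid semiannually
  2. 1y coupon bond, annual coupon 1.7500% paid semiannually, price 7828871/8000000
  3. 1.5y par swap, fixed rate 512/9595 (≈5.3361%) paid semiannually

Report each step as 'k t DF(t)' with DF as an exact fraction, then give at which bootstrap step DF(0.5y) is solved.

1 1/2 4969/5000
2 1 1923/2000
3 3/2 577/625
DF(0.5y) is solved at step 1

step 1 [0.5y] swap r/2=31/4969: DF=(1 − 31/4969·(0))/(1+31/4969) = 4969/5000 ≈ 0.993800
step 2 [1y] bond c/2=7/800: DF=(7828871/8000000 − 7/800·(0.993800))/(1+7/800) = 1923/2000 ≈ 0.961500
step 3 [1.5y] swap r/2=256/9595: DF=(1 − 256/9595·(0.993800+0.961500))/(1+256/9595) = 577/625 ≈ 0.923200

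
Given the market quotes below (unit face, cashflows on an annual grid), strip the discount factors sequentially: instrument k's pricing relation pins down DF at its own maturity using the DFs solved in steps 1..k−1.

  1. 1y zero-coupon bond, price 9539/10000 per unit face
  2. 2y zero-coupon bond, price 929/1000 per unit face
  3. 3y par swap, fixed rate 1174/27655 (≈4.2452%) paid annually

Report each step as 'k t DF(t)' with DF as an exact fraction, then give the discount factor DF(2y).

1 1 9539/10000
2 2 929/1000
3 3 4413/5000
DF(2y) = 929/1000 ≈ 0.929000

step 1 [1y] zero: DF = P = 9539/10000 ≈ 0.953900
step 2 [2y] zero: DF = P = 929/1000 ≈ 0.929000
step 3 [3y] swap r/1=1174/27655: DF=(1 − 1174/27655·(0.953900+0.929000))/(1+1174/27655) = 4413/5000 ≈ 0.882600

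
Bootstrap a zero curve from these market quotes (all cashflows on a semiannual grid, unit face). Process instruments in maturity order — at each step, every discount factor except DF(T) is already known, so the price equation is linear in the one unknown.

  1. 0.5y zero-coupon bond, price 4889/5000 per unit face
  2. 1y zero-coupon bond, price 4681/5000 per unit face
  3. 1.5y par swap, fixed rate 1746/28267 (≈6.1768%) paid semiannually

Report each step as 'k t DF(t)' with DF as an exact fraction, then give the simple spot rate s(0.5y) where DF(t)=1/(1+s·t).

step 1 [0.5y] zero: DF = P = 4889/5000 ≈ 0.977800
step 2 [1y] zero: DF = P = 4681/5000 ≈ 0.936200
step 3 [1.5y] swap r/2=873/28267: DF=(1 − 873/28267·(0.977800+0.936200))/(1+873/28267) = 9127/10000 ≈ 0.912700

1 1/2 4889/5000
2 1 4681/5000
3 3/2 9127/10000
s(0.5y) = (1/(4889/5000) − 1)/(1/2) = 222/4889 ≈ 4.5408%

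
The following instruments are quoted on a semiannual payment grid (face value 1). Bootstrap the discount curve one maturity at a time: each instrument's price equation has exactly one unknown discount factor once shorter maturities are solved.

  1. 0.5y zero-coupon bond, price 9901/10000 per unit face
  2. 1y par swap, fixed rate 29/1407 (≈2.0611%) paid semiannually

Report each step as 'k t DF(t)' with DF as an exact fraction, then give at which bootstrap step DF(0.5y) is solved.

1 1/2 9901/10000
2 1 9797/10000
DF(0.5y) is solved at step 1

step 1 [0.5y] zero: DF = P = 9901/10000 ≈ 0.990100
step 2 [1y] swap r/2=29/2814: DF=(1 − 29/2814·(0.990100))/(1+29/2814) = 9797/10000 ≈ 0.979700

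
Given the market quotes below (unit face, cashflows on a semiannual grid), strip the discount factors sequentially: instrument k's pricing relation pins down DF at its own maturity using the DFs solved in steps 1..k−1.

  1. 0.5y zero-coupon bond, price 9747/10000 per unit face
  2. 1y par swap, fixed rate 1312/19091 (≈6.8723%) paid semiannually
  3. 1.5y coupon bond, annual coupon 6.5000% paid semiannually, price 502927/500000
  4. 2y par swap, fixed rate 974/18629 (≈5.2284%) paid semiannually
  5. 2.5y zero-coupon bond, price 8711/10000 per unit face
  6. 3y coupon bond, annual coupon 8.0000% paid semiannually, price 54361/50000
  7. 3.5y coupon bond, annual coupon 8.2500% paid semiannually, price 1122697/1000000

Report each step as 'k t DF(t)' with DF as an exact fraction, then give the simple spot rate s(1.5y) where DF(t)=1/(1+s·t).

1 1/2 9747/10000
2 1 584/625
3 3/2 9141/10000
4 2 4513/5000
5 5/2 8711/10000
6 3 4343/5000
7 7/2 8617/10000
s(1.5y) = (1/(9141/10000) − 1)/(3/2) = 1718/27423 ≈ 6.2648%

step 1 [0.5y] zero: DF = P = 9747/10000 ≈ 0.974700
step 2 [1y] swap r/2=656/19091: DF=(1 − 656/19091·(0.974700))/(1+656/19091) = 584/625 ≈ 0.934400
step 3 [1.5y] bond c/2=13/400: DF=(502927/500000 − 13/400·(0.974700+0.934400))/(1+13/400) = 9141/10000 ≈ 0.914100
step 4 [2y] swap r/2=487/18629: DF=(1 − 487/18629·(0.974700+0.934400+0.914100))/(1+487/18629) = 4513/5000 ≈ 0.902600
step 5 [2.5y] zero: DF = P = 8711/10000 ≈ 0.871100
step 6 [3y] bond c/2=1/25: DF=(54361/50000 − 1/25·(0.974700+0.934400+0.914100+0.902600+0.871100))/(1+1/25) = 4343/5000 ≈ 0.868600
step 7 [3.5y] bond c/2=33/800: DF=(1122697/1000000 − 33/800·(0.974700+0.934400+0.914100+0.902600+0.871100+0.868600))/(1+33/800) = 8617/10000 ≈ 0.861700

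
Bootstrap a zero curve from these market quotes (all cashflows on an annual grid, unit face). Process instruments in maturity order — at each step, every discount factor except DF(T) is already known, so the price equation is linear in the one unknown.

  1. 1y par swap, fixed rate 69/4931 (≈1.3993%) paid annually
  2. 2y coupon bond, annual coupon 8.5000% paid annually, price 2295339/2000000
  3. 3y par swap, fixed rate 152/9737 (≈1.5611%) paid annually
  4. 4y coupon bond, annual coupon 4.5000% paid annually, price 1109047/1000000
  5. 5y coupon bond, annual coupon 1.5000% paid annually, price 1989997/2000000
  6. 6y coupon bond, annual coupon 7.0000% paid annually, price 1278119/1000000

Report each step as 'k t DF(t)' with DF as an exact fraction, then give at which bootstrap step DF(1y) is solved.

step 1 [1y] swap r/1=69/4931: DF=(1 − 69/4931·(0))/(1+69/4931) = 4931/5000 ≈ 0.986200
step 2 [2y] bond c/1=17/200: DF=(2295339/2000000 − 17/200·(0.986200))/(1+17/200) = 1961/2000 ≈ 0.980500
step 3 [3y] swap r/1=152/9737: DF=(1 − 152/9737·(0.986200+0.980500))/(1+152/9737) = 1193/1250 ≈ 0.954400
step 4 [4y] bond c/1=9/200: DF=(1109047/1000000 − 9/200·(0.986200+0.980500+0.954400))/(1+9/200) = 1871/2000 ≈ 0.935500
step 5 [5y] bond c/1=3/200: DF=(1989997/2000000 − 3/200·(0.986200+0.980500+0.954400+0.935500))/(1+3/200) = 9233/10000 ≈ 0.923300
step 6 [6y] bond c/1=7/100: DF=(1278119/1000000 − 7/100·(0.986200+0.980500+0.954400+0.935500+0.923300))/(1+7/100) = 4409/5000 ≈ 0.881800

1 1 4931/5000
2 2 1961/2000
3 3 1193/1250
4 4 1871/2000
5 5 9233/10000
6 6 4409/5000
DF(1y) is solved at step 1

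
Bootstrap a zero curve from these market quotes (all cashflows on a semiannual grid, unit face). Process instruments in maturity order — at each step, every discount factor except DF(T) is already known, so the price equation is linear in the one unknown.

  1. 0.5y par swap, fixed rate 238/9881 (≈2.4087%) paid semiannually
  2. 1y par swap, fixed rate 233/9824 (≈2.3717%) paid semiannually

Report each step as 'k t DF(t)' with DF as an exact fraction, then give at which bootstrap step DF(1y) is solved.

step 1 [0.5y] swap r/2=119/9881: DF=(1 − 119/9881·(0))/(1+119/9881) = 9881/10000 ≈ 0.988100
step 2 [1y] swap r/2=233/19648: DF=(1 − 233/19648·(0.988100))/(1+233/19648) = 9767/10000 ≈ 0.976700

1 1/2 9881/10000
2 1 9767/10000
DF(1y) is solved at step 2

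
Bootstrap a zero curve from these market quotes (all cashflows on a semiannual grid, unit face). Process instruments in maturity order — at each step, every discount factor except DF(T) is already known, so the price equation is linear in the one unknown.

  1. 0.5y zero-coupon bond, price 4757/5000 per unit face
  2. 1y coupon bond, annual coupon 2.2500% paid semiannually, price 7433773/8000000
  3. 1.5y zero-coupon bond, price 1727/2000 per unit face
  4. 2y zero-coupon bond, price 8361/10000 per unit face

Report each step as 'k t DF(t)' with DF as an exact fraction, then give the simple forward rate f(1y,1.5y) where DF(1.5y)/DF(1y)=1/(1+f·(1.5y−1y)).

step 1 [0.5y] zero: DF = P = 4757/5000 ≈ 0.951400
step 2 [1y] bond c/2=9/800: DF=(7433773/8000000 − 9/800·(0.951400))/(1+9/800) = 9083/10000 ≈ 0.908300
step 3 [1.5y] zero: DF = P = 1727/2000 ≈ 0.863500
step 4 [2y] zero: DF = P = 8361/10000 ≈ 0.836100

1 1/2 4757/5000
2 1 9083/10000
3 3/2 1727/2000
4 2 8361/10000
f(1y,1.5y) = ((9083/10000)/(1727/2000) − 1)/(1/2) = 896/8635 ≈ 10.3764%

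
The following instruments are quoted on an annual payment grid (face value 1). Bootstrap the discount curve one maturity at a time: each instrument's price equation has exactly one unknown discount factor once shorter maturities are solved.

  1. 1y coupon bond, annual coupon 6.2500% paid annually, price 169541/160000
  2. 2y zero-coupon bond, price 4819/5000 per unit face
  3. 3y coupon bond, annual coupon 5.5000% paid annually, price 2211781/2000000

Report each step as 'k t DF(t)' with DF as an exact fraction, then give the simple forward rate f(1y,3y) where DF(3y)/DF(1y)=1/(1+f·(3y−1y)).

step 1 [1y] bond c/1=1/16: DF=(169541/160000 − 1/16·(0))/(1+1/16) = 9973/10000 ≈ 0.997300
step 2 [2y] zero: DF = P = 4819/5000 ≈ 0.963800
step 3 [3y] bond c/1=11/200: DF=(2211781/2000000 − 11/200·(0.997300+0.963800))/(1+11/200) = 473/500 ≈ 0.946000

1 1 9973/10000
2 2 4819/5000
3 3 473/500
f(1y,3y) = ((9973/10000)/(473/500) − 1)/(2) = 513/18920 ≈ 2.7114%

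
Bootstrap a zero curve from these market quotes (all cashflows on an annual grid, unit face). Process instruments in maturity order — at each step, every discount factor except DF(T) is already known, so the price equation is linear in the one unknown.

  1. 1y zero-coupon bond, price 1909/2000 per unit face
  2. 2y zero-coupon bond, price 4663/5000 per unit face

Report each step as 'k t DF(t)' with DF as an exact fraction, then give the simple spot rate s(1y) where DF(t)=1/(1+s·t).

1 1 1909/2000
2 2 4663/5000
s(1y) = (1/(1909/2000) − 1)/(1) = 91/1909 ≈ 4.7669%

step 1 [1y] zero: DF = P = 1909/2000 ≈ 0.954500
step 2 [2y] zero: DF = P = 4663/5000 ≈ 0.932600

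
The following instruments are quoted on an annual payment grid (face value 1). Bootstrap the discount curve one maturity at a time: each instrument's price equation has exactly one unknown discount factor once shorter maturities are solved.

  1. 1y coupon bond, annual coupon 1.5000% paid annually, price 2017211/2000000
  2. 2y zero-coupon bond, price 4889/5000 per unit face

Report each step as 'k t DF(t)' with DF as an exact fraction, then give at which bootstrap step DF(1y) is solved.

step 1 [1y] bond c/1=3/200: DF=(2017211/2000000 − 3/200·(0))/(1+3/200) = 9937/10000 ≈ 0.993700
step 2 [2y] zero: DF = P = 4889/5000 ≈ 0.977800

1 1 9937/10000
2 2 4889/5000
DF(1y) is solved at step 1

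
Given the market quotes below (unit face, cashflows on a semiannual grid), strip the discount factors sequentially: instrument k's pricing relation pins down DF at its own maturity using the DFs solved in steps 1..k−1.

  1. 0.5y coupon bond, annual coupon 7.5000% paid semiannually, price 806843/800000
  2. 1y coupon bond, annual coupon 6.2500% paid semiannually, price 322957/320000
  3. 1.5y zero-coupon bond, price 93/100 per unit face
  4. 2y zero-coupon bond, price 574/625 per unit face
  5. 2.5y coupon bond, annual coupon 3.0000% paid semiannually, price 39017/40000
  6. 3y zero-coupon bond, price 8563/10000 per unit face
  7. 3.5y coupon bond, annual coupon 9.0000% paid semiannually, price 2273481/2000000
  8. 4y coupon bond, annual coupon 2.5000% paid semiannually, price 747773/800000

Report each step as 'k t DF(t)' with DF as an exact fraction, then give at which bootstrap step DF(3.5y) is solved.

1 1/2 9721/10000
2 1 2373/2500
3 3/2 93/100
4 2 574/625
5 5/2 9053/10000
6 3 8563/10000
7 7/2 531/625
8 4 2111/2500
DF(3.5y) is solved at step 7

step 1 [0.5y] bond c/2=3/80: DF=(806843/800000 − 3/80·(0))/(1+3/80) = 9721/10000 ≈ 0.972100
step 2 [1y] bond c/2=1/32: DF=(322957/320000 − 1/32·(0.972100))/(1+1/32) = 2373/2500 ≈ 0.949200
step 3 [1.5y] zero: DF = P = 93/100 ≈ 0.930000
step 4 [2y] zero: DF = P = 574/625 ≈ 0.918400
step 5 [2.5y] bond c/2=3/200: DF=(39017/40000 − 3/200·(0.972100+0.949200+0.930000+0.918400))/(1+3/200) = 9053/10000 ≈ 0.905300
step 6 [3y] zero: DF = P = 8563/10000 ≈ 0.856300
step 7 [3.5y] bond c/2=9/200: DF=(2273481/2000000 − 9/200·(0.972100+0.949200+0.930000+0.918400+0.905300+0.856300))/(1+9/200) = 531/625 ≈ 0.849600
step 8 [4y] bond c/2=1/80: DF=(747773/800000 − 1/80·(0.972100+0.949200+0.930000+0.918400+0.905300+0.856300+0.849600))/(1+1/80) = 2111/2500 ≈ 0.844400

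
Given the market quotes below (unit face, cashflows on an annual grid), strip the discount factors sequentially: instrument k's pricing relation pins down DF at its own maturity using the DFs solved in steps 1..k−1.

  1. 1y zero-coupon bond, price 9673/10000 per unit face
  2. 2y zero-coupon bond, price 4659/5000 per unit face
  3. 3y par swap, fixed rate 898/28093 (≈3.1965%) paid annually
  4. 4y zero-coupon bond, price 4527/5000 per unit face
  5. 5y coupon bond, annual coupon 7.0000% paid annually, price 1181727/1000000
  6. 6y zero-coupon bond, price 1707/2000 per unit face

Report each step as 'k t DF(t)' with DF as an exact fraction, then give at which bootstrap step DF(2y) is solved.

step 1 [1y] zero: DF = P = 9673/10000 ≈ 0.967300
step 2 [2y] zero: DF = P = 4659/5000 ≈ 0.931800
step 3 [3y] swap r/1=898/28093: DF=(1 − 898/28093·(0.967300+0.931800))/(1+898/28093) = 4551/5000 ≈ 0.910200
step 4 [4y] zero: DF = P = 4527/5000 ≈ 0.905400
step 5 [5y] bond c/1=7/100: DF=(1181727/1000000 − 7/100·(0.967300+0.931800+0.910200+0.905400))/(1+7/100) = 4307/5000 ≈ 0.861400
step 6 [6y] zero: DF = P = 1707/2000 ≈ 0.853500

1 1 9673/10000
2 2 4659/5000
3 3 4551/5000
4 4 4527/5000
5 5 4307/5000
6 6 1707/2000
DF(2y) is solved at step 2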